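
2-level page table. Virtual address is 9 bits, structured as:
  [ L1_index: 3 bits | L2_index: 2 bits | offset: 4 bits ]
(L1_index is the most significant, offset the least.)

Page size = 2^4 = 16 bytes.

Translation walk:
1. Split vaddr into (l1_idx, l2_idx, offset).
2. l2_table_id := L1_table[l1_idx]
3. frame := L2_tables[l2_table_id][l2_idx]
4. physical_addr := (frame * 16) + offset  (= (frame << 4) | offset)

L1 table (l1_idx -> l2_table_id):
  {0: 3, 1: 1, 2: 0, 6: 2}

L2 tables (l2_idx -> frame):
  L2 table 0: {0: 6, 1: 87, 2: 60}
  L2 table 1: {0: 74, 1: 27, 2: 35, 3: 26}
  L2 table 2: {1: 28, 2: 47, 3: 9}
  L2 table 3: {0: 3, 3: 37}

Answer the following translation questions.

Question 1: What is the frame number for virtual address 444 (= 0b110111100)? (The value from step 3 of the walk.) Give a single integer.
vaddr = 444: l1_idx=6, l2_idx=3
L1[6] = 2; L2[2][3] = 9

Answer: 9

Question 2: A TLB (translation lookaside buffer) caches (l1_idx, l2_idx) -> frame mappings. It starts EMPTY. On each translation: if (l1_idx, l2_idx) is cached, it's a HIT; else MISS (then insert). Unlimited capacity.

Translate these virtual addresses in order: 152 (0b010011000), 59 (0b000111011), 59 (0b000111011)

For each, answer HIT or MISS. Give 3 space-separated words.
vaddr=152: (2,1) not in TLB -> MISS, insert
vaddr=59: (0,3) not in TLB -> MISS, insert
vaddr=59: (0,3) in TLB -> HIT

Answer: MISS MISS HIT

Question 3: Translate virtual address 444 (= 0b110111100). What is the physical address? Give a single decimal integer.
vaddr = 444 = 0b110111100
Split: l1_idx=6, l2_idx=3, offset=12
L1[6] = 2
L2[2][3] = 9
paddr = 9 * 16 + 12 = 156

Answer: 156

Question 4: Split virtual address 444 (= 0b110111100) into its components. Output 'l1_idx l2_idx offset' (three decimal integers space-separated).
Answer: 6 3 12

Derivation:
vaddr = 444 = 0b110111100
  top 3 bits -> l1_idx = 6
  next 2 bits -> l2_idx = 3
  bottom 4 bits -> offset = 12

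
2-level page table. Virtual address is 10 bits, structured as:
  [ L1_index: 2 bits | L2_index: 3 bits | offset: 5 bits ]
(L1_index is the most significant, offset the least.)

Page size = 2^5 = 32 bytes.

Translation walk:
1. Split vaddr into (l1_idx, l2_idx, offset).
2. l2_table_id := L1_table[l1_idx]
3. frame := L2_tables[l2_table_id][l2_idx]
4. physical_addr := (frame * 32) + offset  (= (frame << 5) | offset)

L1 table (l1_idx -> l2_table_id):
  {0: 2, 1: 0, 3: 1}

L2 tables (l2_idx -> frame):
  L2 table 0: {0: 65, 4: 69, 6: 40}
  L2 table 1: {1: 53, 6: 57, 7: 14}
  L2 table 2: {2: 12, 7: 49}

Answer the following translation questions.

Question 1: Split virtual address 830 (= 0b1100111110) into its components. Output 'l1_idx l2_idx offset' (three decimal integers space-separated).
vaddr = 830 = 0b1100111110
  top 2 bits -> l1_idx = 3
  next 3 bits -> l2_idx = 1
  bottom 5 bits -> offset = 30

Answer: 3 1 30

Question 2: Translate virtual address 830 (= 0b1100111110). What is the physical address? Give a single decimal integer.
vaddr = 830 = 0b1100111110
Split: l1_idx=3, l2_idx=1, offset=30
L1[3] = 1
L2[1][1] = 53
paddr = 53 * 32 + 30 = 1726

Answer: 1726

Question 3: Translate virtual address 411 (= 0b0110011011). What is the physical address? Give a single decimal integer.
Answer: 2235

Derivation:
vaddr = 411 = 0b0110011011
Split: l1_idx=1, l2_idx=4, offset=27
L1[1] = 0
L2[0][4] = 69
paddr = 69 * 32 + 27 = 2235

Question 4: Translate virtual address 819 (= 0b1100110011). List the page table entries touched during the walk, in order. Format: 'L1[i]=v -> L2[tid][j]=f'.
Answer: L1[3]=1 -> L2[1][1]=53

Derivation:
vaddr = 819 = 0b1100110011
Split: l1_idx=3, l2_idx=1, offset=19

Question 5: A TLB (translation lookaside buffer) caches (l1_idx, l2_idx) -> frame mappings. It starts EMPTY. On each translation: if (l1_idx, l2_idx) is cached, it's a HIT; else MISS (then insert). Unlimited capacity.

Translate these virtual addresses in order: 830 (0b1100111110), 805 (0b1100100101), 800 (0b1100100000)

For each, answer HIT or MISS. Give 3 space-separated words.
Answer: MISS HIT HIT

Derivation:
vaddr=830: (3,1) not in TLB -> MISS, insert
vaddr=805: (3,1) in TLB -> HIT
vaddr=800: (3,1) in TLB -> HIT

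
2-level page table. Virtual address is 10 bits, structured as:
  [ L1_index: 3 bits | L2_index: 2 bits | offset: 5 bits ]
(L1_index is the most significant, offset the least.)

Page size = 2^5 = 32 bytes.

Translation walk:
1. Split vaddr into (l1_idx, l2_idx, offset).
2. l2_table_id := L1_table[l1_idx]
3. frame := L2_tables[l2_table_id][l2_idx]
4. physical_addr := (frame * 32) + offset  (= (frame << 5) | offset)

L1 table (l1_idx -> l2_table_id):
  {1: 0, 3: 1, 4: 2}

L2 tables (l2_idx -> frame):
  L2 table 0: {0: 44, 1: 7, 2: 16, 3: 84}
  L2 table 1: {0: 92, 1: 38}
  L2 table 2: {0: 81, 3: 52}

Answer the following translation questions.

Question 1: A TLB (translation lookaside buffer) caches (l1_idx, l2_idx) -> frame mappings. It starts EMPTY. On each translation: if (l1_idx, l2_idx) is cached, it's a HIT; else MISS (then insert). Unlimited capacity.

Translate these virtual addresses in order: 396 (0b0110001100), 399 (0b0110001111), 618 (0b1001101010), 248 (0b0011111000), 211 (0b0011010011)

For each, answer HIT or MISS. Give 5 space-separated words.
vaddr=396: (3,0) not in TLB -> MISS, insert
vaddr=399: (3,0) in TLB -> HIT
vaddr=618: (4,3) not in TLB -> MISS, insert
vaddr=248: (1,3) not in TLB -> MISS, insert
vaddr=211: (1,2) not in TLB -> MISS, insert

Answer: MISS HIT MISS MISS MISS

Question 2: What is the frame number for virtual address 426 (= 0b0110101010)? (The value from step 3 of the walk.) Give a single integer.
vaddr = 426: l1_idx=3, l2_idx=1
L1[3] = 1; L2[1][1] = 38

Answer: 38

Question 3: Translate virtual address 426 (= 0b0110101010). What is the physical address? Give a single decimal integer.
Answer: 1226

Derivation:
vaddr = 426 = 0b0110101010
Split: l1_idx=3, l2_idx=1, offset=10
L1[3] = 1
L2[1][1] = 38
paddr = 38 * 32 + 10 = 1226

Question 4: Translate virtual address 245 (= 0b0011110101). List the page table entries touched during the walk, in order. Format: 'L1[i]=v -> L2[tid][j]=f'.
vaddr = 245 = 0b0011110101
Split: l1_idx=1, l2_idx=3, offset=21

Answer: L1[1]=0 -> L2[0][3]=84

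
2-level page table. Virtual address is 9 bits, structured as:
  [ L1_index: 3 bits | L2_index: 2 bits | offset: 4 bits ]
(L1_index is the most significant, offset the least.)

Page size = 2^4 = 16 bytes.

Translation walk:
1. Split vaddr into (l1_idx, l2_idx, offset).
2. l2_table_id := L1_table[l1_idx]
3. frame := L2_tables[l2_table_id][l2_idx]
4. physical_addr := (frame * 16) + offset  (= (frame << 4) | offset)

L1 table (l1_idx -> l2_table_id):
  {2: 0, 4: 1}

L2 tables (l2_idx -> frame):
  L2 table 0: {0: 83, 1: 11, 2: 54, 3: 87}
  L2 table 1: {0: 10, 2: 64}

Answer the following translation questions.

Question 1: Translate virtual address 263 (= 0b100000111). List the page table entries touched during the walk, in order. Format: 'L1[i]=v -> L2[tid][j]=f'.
vaddr = 263 = 0b100000111
Split: l1_idx=4, l2_idx=0, offset=7

Answer: L1[4]=1 -> L2[1][0]=10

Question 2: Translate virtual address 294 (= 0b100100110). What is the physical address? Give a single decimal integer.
Answer: 1030

Derivation:
vaddr = 294 = 0b100100110
Split: l1_idx=4, l2_idx=2, offset=6
L1[4] = 1
L2[1][2] = 64
paddr = 64 * 16 + 6 = 1030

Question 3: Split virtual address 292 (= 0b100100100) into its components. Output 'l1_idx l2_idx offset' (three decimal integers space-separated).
Answer: 4 2 4

Derivation:
vaddr = 292 = 0b100100100
  top 3 bits -> l1_idx = 4
  next 2 bits -> l2_idx = 2
  bottom 4 bits -> offset = 4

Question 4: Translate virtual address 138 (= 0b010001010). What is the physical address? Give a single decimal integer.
Answer: 1338

Derivation:
vaddr = 138 = 0b010001010
Split: l1_idx=2, l2_idx=0, offset=10
L1[2] = 0
L2[0][0] = 83
paddr = 83 * 16 + 10 = 1338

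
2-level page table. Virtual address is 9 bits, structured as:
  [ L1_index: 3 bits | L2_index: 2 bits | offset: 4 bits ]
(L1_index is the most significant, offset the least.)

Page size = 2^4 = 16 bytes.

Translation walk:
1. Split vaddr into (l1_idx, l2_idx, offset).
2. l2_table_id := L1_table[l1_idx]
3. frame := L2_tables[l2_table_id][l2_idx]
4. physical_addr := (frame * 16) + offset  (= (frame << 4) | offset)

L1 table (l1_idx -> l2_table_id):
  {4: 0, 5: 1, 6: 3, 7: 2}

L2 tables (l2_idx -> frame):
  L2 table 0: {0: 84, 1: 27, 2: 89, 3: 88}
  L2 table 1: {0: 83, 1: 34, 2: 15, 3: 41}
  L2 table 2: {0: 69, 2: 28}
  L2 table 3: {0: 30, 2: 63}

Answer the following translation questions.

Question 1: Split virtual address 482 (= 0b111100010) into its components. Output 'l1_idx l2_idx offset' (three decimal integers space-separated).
vaddr = 482 = 0b111100010
  top 3 bits -> l1_idx = 7
  next 2 bits -> l2_idx = 2
  bottom 4 bits -> offset = 2

Answer: 7 2 2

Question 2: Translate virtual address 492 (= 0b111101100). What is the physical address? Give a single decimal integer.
vaddr = 492 = 0b111101100
Split: l1_idx=7, l2_idx=2, offset=12
L1[7] = 2
L2[2][2] = 28
paddr = 28 * 16 + 12 = 460

Answer: 460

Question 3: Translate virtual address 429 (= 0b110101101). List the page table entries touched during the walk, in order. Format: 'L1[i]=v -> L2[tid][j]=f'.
vaddr = 429 = 0b110101101
Split: l1_idx=6, l2_idx=2, offset=13

Answer: L1[6]=3 -> L2[3][2]=63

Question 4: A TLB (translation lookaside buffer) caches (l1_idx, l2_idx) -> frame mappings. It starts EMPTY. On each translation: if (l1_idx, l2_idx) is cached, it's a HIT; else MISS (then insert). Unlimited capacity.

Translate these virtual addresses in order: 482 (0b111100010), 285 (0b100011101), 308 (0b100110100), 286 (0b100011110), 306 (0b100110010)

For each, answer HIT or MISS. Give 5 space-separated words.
Answer: MISS MISS MISS HIT HIT

Derivation:
vaddr=482: (7,2) not in TLB -> MISS, insert
vaddr=285: (4,1) not in TLB -> MISS, insert
vaddr=308: (4,3) not in TLB -> MISS, insert
vaddr=286: (4,1) in TLB -> HIT
vaddr=306: (4,3) in TLB -> HIT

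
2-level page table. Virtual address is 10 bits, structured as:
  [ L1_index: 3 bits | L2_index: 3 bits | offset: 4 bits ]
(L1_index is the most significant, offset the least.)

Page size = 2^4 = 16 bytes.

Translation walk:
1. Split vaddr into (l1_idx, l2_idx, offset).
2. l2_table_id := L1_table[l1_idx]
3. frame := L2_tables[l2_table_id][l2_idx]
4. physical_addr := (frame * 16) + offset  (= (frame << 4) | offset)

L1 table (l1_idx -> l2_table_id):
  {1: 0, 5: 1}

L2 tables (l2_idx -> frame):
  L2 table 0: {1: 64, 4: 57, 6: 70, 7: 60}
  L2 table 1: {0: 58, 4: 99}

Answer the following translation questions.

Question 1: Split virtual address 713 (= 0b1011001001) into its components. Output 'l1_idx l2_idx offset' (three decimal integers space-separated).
vaddr = 713 = 0b1011001001
  top 3 bits -> l1_idx = 5
  next 3 bits -> l2_idx = 4
  bottom 4 bits -> offset = 9

Answer: 5 4 9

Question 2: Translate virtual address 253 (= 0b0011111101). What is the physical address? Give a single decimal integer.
vaddr = 253 = 0b0011111101
Split: l1_idx=1, l2_idx=7, offset=13
L1[1] = 0
L2[0][7] = 60
paddr = 60 * 16 + 13 = 973

Answer: 973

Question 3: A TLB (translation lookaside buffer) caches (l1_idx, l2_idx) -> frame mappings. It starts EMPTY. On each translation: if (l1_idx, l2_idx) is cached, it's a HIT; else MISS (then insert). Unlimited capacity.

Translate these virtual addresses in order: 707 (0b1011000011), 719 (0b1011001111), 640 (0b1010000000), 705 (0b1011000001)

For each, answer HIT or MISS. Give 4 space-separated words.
Answer: MISS HIT MISS HIT

Derivation:
vaddr=707: (5,4) not in TLB -> MISS, insert
vaddr=719: (5,4) in TLB -> HIT
vaddr=640: (5,0) not in TLB -> MISS, insert
vaddr=705: (5,4) in TLB -> HIT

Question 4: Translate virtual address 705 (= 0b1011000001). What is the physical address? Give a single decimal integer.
vaddr = 705 = 0b1011000001
Split: l1_idx=5, l2_idx=4, offset=1
L1[5] = 1
L2[1][4] = 99
paddr = 99 * 16 + 1 = 1585

Answer: 1585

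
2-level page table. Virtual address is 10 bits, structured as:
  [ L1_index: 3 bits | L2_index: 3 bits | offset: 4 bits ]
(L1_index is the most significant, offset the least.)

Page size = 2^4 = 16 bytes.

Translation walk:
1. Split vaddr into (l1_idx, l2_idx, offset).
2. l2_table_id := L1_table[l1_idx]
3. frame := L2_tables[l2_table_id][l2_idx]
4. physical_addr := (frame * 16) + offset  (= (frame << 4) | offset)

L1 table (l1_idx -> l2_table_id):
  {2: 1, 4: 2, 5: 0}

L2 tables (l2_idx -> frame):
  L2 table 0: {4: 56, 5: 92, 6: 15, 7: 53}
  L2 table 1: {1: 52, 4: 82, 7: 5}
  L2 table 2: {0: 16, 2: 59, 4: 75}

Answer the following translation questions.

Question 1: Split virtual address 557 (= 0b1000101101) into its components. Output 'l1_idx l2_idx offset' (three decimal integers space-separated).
Answer: 4 2 13

Derivation:
vaddr = 557 = 0b1000101101
  top 3 bits -> l1_idx = 4
  next 3 bits -> l2_idx = 2
  bottom 4 bits -> offset = 13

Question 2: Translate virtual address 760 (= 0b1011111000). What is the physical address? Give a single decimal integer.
Answer: 856

Derivation:
vaddr = 760 = 0b1011111000
Split: l1_idx=5, l2_idx=7, offset=8
L1[5] = 0
L2[0][7] = 53
paddr = 53 * 16 + 8 = 856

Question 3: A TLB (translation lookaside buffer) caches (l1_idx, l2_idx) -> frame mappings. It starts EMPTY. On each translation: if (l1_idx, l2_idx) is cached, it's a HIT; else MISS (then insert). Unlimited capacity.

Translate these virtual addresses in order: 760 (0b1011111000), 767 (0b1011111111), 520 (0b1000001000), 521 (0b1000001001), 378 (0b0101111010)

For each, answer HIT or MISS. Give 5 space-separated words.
vaddr=760: (5,7) not in TLB -> MISS, insert
vaddr=767: (5,7) in TLB -> HIT
vaddr=520: (4,0) not in TLB -> MISS, insert
vaddr=521: (4,0) in TLB -> HIT
vaddr=378: (2,7) not in TLB -> MISS, insert

Answer: MISS HIT MISS HIT MISS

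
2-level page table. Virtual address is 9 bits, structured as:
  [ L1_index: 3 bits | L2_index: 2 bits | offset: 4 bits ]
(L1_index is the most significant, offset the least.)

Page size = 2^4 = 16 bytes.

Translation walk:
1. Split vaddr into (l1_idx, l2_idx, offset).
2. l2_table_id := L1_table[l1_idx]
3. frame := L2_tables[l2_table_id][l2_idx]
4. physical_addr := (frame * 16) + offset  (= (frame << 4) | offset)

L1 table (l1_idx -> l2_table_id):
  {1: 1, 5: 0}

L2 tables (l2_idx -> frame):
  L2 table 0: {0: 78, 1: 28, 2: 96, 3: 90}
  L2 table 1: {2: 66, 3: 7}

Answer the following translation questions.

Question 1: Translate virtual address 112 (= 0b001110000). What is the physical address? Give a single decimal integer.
vaddr = 112 = 0b001110000
Split: l1_idx=1, l2_idx=3, offset=0
L1[1] = 1
L2[1][3] = 7
paddr = 7 * 16 + 0 = 112

Answer: 112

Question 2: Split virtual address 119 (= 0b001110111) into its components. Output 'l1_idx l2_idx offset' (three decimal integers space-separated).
Answer: 1 3 7

Derivation:
vaddr = 119 = 0b001110111
  top 3 bits -> l1_idx = 1
  next 2 bits -> l2_idx = 3
  bottom 4 bits -> offset = 7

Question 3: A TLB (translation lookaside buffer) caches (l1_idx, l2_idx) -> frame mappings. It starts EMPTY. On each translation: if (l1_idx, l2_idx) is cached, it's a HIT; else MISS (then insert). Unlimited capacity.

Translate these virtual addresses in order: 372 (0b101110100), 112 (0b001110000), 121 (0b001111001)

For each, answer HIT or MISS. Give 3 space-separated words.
Answer: MISS MISS HIT

Derivation:
vaddr=372: (5,3) not in TLB -> MISS, insert
vaddr=112: (1,3) not in TLB -> MISS, insert
vaddr=121: (1,3) in TLB -> HIT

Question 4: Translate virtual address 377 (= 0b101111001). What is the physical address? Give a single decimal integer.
vaddr = 377 = 0b101111001
Split: l1_idx=5, l2_idx=3, offset=9
L1[5] = 0
L2[0][3] = 90
paddr = 90 * 16 + 9 = 1449

Answer: 1449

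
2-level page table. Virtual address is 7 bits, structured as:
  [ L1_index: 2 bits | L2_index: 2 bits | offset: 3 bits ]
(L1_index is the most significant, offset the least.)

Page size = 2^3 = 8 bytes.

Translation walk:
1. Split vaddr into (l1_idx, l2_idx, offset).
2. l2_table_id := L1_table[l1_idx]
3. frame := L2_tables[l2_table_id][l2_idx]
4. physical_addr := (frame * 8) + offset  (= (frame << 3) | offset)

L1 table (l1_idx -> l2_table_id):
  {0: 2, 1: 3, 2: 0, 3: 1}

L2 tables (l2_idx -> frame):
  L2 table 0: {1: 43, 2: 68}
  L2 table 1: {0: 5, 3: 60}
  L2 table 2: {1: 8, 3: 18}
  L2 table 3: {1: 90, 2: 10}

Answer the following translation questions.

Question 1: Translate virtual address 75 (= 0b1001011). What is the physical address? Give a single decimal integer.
Answer: 347

Derivation:
vaddr = 75 = 0b1001011
Split: l1_idx=2, l2_idx=1, offset=3
L1[2] = 0
L2[0][1] = 43
paddr = 43 * 8 + 3 = 347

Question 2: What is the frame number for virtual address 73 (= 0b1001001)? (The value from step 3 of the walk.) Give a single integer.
Answer: 43

Derivation:
vaddr = 73: l1_idx=2, l2_idx=1
L1[2] = 0; L2[0][1] = 43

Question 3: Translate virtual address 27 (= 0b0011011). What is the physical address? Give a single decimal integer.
Answer: 147

Derivation:
vaddr = 27 = 0b0011011
Split: l1_idx=0, l2_idx=3, offset=3
L1[0] = 2
L2[2][3] = 18
paddr = 18 * 8 + 3 = 147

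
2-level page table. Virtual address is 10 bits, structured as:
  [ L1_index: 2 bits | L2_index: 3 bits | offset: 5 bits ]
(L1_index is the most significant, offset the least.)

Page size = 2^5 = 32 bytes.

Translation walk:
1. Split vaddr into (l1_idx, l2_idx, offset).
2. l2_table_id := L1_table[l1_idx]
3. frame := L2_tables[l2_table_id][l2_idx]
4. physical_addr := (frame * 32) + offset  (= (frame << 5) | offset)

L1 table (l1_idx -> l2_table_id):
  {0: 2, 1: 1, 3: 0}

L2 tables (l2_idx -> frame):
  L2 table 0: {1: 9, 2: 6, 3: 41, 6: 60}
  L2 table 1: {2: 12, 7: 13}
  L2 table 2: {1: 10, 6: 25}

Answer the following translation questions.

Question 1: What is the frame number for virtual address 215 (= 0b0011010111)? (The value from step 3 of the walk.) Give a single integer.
Answer: 25

Derivation:
vaddr = 215: l1_idx=0, l2_idx=6
L1[0] = 2; L2[2][6] = 25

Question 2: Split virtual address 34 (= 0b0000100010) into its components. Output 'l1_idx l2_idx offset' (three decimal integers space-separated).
Answer: 0 1 2

Derivation:
vaddr = 34 = 0b0000100010
  top 2 bits -> l1_idx = 0
  next 3 bits -> l2_idx = 1
  bottom 5 bits -> offset = 2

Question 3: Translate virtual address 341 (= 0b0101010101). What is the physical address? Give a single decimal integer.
vaddr = 341 = 0b0101010101
Split: l1_idx=1, l2_idx=2, offset=21
L1[1] = 1
L2[1][2] = 12
paddr = 12 * 32 + 21 = 405

Answer: 405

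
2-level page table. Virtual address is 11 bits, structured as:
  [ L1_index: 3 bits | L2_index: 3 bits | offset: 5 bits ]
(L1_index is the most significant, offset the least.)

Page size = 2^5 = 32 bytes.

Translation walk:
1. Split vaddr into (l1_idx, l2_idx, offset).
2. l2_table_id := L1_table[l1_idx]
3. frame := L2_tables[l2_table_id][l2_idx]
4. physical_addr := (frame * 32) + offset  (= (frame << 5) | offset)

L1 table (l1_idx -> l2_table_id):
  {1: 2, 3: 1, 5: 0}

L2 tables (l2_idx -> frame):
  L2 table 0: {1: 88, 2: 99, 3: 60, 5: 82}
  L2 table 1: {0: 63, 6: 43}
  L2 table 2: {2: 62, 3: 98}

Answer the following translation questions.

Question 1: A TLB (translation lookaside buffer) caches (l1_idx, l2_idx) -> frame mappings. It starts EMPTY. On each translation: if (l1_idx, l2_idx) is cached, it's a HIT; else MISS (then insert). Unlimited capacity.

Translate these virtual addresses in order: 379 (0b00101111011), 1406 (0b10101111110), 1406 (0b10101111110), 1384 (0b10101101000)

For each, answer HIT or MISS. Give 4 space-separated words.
vaddr=379: (1,3) not in TLB -> MISS, insert
vaddr=1406: (5,3) not in TLB -> MISS, insert
vaddr=1406: (5,3) in TLB -> HIT
vaddr=1384: (5,3) in TLB -> HIT

Answer: MISS MISS HIT HIT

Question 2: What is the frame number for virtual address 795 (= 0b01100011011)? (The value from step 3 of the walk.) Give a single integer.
Answer: 63

Derivation:
vaddr = 795: l1_idx=3, l2_idx=0
L1[3] = 1; L2[1][0] = 63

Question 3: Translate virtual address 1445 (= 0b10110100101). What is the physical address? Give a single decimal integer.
vaddr = 1445 = 0b10110100101
Split: l1_idx=5, l2_idx=5, offset=5
L1[5] = 0
L2[0][5] = 82
paddr = 82 * 32 + 5 = 2629

Answer: 2629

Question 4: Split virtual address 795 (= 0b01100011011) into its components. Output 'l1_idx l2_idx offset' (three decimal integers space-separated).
Answer: 3 0 27

Derivation:
vaddr = 795 = 0b01100011011
  top 3 bits -> l1_idx = 3
  next 3 bits -> l2_idx = 0
  bottom 5 bits -> offset = 27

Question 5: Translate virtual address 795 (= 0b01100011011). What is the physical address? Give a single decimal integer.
Answer: 2043

Derivation:
vaddr = 795 = 0b01100011011
Split: l1_idx=3, l2_idx=0, offset=27
L1[3] = 1
L2[1][0] = 63
paddr = 63 * 32 + 27 = 2043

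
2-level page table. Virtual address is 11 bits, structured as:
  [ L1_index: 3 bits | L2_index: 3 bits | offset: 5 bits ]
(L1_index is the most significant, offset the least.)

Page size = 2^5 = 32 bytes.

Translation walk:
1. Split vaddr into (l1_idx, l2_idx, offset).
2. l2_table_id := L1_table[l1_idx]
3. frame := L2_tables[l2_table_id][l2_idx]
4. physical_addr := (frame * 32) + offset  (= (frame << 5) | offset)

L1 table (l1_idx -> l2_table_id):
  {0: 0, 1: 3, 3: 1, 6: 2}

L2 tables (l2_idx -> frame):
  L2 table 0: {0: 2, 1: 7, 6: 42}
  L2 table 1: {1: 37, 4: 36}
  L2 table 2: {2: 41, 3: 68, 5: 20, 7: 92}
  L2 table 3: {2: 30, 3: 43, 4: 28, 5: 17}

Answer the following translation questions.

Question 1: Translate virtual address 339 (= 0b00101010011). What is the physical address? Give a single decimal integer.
Answer: 979

Derivation:
vaddr = 339 = 0b00101010011
Split: l1_idx=1, l2_idx=2, offset=19
L1[1] = 3
L2[3][2] = 30
paddr = 30 * 32 + 19 = 979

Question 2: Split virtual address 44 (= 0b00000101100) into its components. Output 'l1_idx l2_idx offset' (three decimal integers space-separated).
vaddr = 44 = 0b00000101100
  top 3 bits -> l1_idx = 0
  next 3 bits -> l2_idx = 1
  bottom 5 bits -> offset = 12

Answer: 0 1 12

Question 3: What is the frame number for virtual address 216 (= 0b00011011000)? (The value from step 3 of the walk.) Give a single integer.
Answer: 42

Derivation:
vaddr = 216: l1_idx=0, l2_idx=6
L1[0] = 0; L2[0][6] = 42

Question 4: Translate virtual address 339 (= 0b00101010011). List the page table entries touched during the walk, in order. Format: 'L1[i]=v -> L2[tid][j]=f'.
vaddr = 339 = 0b00101010011
Split: l1_idx=1, l2_idx=2, offset=19

Answer: L1[1]=3 -> L2[3][2]=30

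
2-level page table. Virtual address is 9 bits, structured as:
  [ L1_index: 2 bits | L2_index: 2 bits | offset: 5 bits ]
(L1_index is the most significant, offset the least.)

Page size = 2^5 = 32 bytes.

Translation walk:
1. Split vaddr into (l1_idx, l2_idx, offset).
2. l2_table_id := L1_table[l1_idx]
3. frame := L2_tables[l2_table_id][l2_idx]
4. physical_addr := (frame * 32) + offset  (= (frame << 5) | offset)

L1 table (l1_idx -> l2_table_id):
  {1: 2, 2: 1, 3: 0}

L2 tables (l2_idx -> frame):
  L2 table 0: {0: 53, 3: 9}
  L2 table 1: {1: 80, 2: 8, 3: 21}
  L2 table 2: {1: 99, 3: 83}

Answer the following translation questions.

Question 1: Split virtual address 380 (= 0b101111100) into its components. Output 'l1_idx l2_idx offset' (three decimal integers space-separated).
vaddr = 380 = 0b101111100
  top 2 bits -> l1_idx = 2
  next 2 bits -> l2_idx = 3
  bottom 5 bits -> offset = 28

Answer: 2 3 28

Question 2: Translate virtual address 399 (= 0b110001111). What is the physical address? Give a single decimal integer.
vaddr = 399 = 0b110001111
Split: l1_idx=3, l2_idx=0, offset=15
L1[3] = 0
L2[0][0] = 53
paddr = 53 * 32 + 15 = 1711

Answer: 1711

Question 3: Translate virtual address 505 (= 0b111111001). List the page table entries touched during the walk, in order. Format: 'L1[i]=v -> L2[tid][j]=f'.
Answer: L1[3]=0 -> L2[0][3]=9

Derivation:
vaddr = 505 = 0b111111001
Split: l1_idx=3, l2_idx=3, offset=25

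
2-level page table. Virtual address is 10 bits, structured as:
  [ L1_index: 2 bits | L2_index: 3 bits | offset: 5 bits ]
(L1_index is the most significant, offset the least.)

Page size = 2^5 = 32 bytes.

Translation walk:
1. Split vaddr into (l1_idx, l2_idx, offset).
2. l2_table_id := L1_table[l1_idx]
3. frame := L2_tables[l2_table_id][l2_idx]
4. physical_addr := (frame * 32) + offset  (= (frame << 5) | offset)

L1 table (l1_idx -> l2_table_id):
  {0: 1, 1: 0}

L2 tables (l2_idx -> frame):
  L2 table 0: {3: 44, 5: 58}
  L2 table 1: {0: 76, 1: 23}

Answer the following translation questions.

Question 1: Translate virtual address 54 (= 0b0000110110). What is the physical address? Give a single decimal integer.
vaddr = 54 = 0b0000110110
Split: l1_idx=0, l2_idx=1, offset=22
L1[0] = 1
L2[1][1] = 23
paddr = 23 * 32 + 22 = 758

Answer: 758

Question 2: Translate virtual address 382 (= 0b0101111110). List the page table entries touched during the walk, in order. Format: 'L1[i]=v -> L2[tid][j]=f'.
vaddr = 382 = 0b0101111110
Split: l1_idx=1, l2_idx=3, offset=30

Answer: L1[1]=0 -> L2[0][3]=44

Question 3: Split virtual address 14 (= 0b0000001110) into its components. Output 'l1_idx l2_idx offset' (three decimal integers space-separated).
Answer: 0 0 14

Derivation:
vaddr = 14 = 0b0000001110
  top 2 bits -> l1_idx = 0
  next 3 bits -> l2_idx = 0
  bottom 5 bits -> offset = 14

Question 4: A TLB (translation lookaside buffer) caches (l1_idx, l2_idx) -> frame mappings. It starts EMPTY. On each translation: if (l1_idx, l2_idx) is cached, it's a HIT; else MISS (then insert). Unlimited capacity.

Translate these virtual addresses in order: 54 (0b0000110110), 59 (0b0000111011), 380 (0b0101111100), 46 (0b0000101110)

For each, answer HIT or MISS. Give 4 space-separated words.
vaddr=54: (0,1) not in TLB -> MISS, insert
vaddr=59: (0,1) in TLB -> HIT
vaddr=380: (1,3) not in TLB -> MISS, insert
vaddr=46: (0,1) in TLB -> HIT

Answer: MISS HIT MISS HIT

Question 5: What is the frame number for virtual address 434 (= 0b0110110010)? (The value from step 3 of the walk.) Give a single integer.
Answer: 58

Derivation:
vaddr = 434: l1_idx=1, l2_idx=5
L1[1] = 0; L2[0][5] = 58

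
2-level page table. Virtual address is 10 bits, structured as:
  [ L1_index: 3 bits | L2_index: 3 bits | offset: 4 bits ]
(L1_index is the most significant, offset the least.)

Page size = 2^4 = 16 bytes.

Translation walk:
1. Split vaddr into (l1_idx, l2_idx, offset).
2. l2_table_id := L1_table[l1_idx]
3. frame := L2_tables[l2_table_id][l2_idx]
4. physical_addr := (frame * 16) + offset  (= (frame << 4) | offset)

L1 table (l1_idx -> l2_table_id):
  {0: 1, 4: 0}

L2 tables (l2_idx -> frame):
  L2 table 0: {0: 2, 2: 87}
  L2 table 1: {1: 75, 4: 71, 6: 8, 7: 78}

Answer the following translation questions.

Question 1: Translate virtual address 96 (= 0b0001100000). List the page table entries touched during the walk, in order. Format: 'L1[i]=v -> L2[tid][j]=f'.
Answer: L1[0]=1 -> L2[1][6]=8

Derivation:
vaddr = 96 = 0b0001100000
Split: l1_idx=0, l2_idx=6, offset=0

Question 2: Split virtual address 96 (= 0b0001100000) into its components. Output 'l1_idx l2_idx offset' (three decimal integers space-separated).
Answer: 0 6 0

Derivation:
vaddr = 96 = 0b0001100000
  top 3 bits -> l1_idx = 0
  next 3 bits -> l2_idx = 6
  bottom 4 bits -> offset = 0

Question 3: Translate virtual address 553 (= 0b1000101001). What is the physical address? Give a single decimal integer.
vaddr = 553 = 0b1000101001
Split: l1_idx=4, l2_idx=2, offset=9
L1[4] = 0
L2[0][2] = 87
paddr = 87 * 16 + 9 = 1401

Answer: 1401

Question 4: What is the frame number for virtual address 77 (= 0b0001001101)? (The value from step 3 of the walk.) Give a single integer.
vaddr = 77: l1_idx=0, l2_idx=4
L1[0] = 1; L2[1][4] = 71

Answer: 71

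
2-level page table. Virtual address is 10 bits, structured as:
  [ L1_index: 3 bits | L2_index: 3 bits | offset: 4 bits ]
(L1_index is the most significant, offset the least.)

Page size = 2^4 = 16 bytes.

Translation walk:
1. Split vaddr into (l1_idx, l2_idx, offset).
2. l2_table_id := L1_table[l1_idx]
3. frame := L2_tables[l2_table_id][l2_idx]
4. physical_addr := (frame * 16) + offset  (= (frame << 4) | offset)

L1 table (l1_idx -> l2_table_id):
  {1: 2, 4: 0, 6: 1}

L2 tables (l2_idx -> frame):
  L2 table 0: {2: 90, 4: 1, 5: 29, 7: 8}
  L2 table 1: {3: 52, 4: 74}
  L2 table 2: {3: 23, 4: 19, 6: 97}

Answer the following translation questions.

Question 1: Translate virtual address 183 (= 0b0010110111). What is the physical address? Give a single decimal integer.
Answer: 375

Derivation:
vaddr = 183 = 0b0010110111
Split: l1_idx=1, l2_idx=3, offset=7
L1[1] = 2
L2[2][3] = 23
paddr = 23 * 16 + 7 = 375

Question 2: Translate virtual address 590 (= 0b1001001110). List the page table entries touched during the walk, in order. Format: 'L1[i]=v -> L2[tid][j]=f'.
vaddr = 590 = 0b1001001110
Split: l1_idx=4, l2_idx=4, offset=14

Answer: L1[4]=0 -> L2[0][4]=1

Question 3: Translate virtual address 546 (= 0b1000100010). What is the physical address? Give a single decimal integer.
Answer: 1442

Derivation:
vaddr = 546 = 0b1000100010
Split: l1_idx=4, l2_idx=2, offset=2
L1[4] = 0
L2[0][2] = 90
paddr = 90 * 16 + 2 = 1442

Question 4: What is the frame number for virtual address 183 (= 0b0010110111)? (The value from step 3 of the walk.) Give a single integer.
Answer: 23

Derivation:
vaddr = 183: l1_idx=1, l2_idx=3
L1[1] = 2; L2[2][3] = 23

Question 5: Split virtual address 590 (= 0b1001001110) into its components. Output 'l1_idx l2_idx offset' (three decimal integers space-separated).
Answer: 4 4 14

Derivation:
vaddr = 590 = 0b1001001110
  top 3 bits -> l1_idx = 4
  next 3 bits -> l2_idx = 4
  bottom 4 bits -> offset = 14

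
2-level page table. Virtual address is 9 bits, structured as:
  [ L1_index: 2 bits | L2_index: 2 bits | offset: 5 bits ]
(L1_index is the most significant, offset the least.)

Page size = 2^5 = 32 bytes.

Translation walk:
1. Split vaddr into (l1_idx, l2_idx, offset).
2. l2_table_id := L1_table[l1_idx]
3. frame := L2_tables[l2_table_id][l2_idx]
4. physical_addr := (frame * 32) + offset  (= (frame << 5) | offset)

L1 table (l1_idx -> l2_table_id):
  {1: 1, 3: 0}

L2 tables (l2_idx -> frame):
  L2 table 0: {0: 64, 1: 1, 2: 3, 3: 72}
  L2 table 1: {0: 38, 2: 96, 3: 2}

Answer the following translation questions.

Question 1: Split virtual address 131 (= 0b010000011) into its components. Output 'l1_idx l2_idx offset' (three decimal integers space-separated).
vaddr = 131 = 0b010000011
  top 2 bits -> l1_idx = 1
  next 2 bits -> l2_idx = 0
  bottom 5 bits -> offset = 3

Answer: 1 0 3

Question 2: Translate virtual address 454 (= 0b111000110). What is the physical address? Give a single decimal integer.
Answer: 102

Derivation:
vaddr = 454 = 0b111000110
Split: l1_idx=3, l2_idx=2, offset=6
L1[3] = 0
L2[0][2] = 3
paddr = 3 * 32 + 6 = 102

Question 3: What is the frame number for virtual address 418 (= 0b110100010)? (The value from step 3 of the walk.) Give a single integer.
vaddr = 418: l1_idx=3, l2_idx=1
L1[3] = 0; L2[0][1] = 1

Answer: 1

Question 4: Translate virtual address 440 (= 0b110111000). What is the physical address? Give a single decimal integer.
Answer: 56

Derivation:
vaddr = 440 = 0b110111000
Split: l1_idx=3, l2_idx=1, offset=24
L1[3] = 0
L2[0][1] = 1
paddr = 1 * 32 + 24 = 56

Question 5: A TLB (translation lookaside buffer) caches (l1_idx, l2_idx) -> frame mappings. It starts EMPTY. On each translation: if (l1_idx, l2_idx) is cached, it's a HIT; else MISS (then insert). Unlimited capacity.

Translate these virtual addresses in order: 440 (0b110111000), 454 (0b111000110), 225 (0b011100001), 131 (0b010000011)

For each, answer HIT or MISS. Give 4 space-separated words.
Answer: MISS MISS MISS MISS

Derivation:
vaddr=440: (3,1) not in TLB -> MISS, insert
vaddr=454: (3,2) not in TLB -> MISS, insert
vaddr=225: (1,3) not in TLB -> MISS, insert
vaddr=131: (1,0) not in TLB -> MISS, insert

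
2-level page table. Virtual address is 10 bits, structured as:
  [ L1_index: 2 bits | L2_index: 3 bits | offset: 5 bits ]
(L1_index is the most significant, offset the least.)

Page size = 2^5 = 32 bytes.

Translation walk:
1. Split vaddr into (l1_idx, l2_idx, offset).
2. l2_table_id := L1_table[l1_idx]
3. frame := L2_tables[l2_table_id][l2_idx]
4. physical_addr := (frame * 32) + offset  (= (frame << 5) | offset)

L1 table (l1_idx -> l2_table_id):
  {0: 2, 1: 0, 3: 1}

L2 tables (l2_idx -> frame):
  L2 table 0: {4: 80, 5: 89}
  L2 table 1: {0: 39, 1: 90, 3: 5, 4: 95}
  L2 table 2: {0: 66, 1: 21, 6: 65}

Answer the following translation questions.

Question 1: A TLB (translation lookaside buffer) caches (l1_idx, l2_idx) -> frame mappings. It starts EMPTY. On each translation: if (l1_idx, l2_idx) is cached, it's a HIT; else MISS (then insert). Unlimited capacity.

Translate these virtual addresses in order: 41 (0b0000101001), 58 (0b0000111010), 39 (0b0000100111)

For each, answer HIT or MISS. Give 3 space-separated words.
vaddr=41: (0,1) not in TLB -> MISS, insert
vaddr=58: (0,1) in TLB -> HIT
vaddr=39: (0,1) in TLB -> HIT

Answer: MISS HIT HIT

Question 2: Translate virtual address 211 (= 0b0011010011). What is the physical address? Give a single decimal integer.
Answer: 2099

Derivation:
vaddr = 211 = 0b0011010011
Split: l1_idx=0, l2_idx=6, offset=19
L1[0] = 2
L2[2][6] = 65
paddr = 65 * 32 + 19 = 2099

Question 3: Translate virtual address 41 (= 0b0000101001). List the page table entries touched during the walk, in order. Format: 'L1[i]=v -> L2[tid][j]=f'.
vaddr = 41 = 0b0000101001
Split: l1_idx=0, l2_idx=1, offset=9

Answer: L1[0]=2 -> L2[2][1]=21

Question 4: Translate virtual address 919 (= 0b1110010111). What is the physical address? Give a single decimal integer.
Answer: 3063

Derivation:
vaddr = 919 = 0b1110010111
Split: l1_idx=3, l2_idx=4, offset=23
L1[3] = 1
L2[1][4] = 95
paddr = 95 * 32 + 23 = 3063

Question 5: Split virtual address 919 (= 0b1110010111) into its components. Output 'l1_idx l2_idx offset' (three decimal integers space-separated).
Answer: 3 4 23

Derivation:
vaddr = 919 = 0b1110010111
  top 2 bits -> l1_idx = 3
  next 3 bits -> l2_idx = 4
  bottom 5 bits -> offset = 23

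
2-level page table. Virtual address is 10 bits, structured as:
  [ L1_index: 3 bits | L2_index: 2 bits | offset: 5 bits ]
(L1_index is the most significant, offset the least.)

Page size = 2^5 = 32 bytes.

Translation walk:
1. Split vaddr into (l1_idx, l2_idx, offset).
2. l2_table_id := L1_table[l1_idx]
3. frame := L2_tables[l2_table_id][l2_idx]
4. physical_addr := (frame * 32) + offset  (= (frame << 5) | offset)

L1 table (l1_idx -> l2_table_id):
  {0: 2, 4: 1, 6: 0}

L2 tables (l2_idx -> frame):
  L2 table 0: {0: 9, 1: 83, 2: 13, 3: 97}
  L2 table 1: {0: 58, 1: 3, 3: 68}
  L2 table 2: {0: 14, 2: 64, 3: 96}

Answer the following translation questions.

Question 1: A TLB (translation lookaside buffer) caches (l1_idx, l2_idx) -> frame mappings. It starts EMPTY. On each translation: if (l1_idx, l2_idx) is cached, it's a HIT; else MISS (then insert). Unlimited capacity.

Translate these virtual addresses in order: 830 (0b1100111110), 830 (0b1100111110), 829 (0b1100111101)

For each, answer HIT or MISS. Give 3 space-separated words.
Answer: MISS HIT HIT

Derivation:
vaddr=830: (6,1) not in TLB -> MISS, insert
vaddr=830: (6,1) in TLB -> HIT
vaddr=829: (6,1) in TLB -> HIT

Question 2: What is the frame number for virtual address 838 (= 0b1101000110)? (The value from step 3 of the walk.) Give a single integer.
vaddr = 838: l1_idx=6, l2_idx=2
L1[6] = 0; L2[0][2] = 13

Answer: 13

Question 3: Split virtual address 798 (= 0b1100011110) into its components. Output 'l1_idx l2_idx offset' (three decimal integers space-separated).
vaddr = 798 = 0b1100011110
  top 3 bits -> l1_idx = 6
  next 2 bits -> l2_idx = 0
  bottom 5 bits -> offset = 30

Answer: 6 0 30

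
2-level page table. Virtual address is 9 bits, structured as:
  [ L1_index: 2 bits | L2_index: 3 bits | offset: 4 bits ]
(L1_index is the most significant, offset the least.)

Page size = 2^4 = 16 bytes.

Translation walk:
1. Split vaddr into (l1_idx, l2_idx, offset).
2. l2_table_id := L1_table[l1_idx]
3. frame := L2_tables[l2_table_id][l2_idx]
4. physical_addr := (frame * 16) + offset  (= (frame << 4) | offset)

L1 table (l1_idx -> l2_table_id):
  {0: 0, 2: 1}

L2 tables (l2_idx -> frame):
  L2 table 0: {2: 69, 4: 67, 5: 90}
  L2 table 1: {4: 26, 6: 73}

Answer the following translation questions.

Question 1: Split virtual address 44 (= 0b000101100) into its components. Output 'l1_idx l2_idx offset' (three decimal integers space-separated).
vaddr = 44 = 0b000101100
  top 2 bits -> l1_idx = 0
  next 3 bits -> l2_idx = 2
  bottom 4 bits -> offset = 12

Answer: 0 2 12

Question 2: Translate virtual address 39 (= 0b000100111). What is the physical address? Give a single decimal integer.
Answer: 1111

Derivation:
vaddr = 39 = 0b000100111
Split: l1_idx=0, l2_idx=2, offset=7
L1[0] = 0
L2[0][2] = 69
paddr = 69 * 16 + 7 = 1111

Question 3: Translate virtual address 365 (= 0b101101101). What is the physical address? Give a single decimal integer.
vaddr = 365 = 0b101101101
Split: l1_idx=2, l2_idx=6, offset=13
L1[2] = 1
L2[1][6] = 73
paddr = 73 * 16 + 13 = 1181

Answer: 1181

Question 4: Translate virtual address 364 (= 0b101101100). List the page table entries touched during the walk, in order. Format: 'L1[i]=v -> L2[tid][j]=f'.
vaddr = 364 = 0b101101100
Split: l1_idx=2, l2_idx=6, offset=12

Answer: L1[2]=1 -> L2[1][6]=73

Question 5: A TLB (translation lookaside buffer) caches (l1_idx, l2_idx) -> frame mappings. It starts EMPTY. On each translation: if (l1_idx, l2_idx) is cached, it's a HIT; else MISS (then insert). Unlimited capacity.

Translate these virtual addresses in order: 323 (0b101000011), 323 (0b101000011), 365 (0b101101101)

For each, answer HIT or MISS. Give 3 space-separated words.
Answer: MISS HIT MISS

Derivation:
vaddr=323: (2,4) not in TLB -> MISS, insert
vaddr=323: (2,4) in TLB -> HIT
vaddr=365: (2,6) not in TLB -> MISS, insert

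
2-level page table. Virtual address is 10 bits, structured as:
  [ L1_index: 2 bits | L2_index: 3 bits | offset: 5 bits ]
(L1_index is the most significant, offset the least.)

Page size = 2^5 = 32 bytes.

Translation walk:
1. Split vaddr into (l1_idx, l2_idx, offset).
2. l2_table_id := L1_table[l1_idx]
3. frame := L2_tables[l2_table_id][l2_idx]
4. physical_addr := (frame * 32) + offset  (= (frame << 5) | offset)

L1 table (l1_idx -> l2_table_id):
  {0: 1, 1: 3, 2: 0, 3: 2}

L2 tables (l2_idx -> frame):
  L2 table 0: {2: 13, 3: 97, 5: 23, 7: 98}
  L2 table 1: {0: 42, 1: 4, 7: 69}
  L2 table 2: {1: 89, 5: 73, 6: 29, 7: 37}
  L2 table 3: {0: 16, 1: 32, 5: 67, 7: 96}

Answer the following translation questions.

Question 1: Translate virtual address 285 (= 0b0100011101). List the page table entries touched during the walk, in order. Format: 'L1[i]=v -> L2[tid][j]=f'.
Answer: L1[1]=3 -> L2[3][0]=16

Derivation:
vaddr = 285 = 0b0100011101
Split: l1_idx=1, l2_idx=0, offset=29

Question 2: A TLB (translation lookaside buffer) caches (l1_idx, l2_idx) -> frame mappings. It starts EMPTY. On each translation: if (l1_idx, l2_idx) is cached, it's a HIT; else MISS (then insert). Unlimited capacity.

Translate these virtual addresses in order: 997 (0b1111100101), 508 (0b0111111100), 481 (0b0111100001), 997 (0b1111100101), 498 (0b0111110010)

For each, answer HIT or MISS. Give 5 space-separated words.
Answer: MISS MISS HIT HIT HIT

Derivation:
vaddr=997: (3,7) not in TLB -> MISS, insert
vaddr=508: (1,7) not in TLB -> MISS, insert
vaddr=481: (1,7) in TLB -> HIT
vaddr=997: (3,7) in TLB -> HIT
vaddr=498: (1,7) in TLB -> HIT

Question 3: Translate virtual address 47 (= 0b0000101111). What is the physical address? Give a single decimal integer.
Answer: 143

Derivation:
vaddr = 47 = 0b0000101111
Split: l1_idx=0, l2_idx=1, offset=15
L1[0] = 1
L2[1][1] = 4
paddr = 4 * 32 + 15 = 143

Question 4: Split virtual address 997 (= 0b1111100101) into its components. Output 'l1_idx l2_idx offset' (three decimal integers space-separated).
Answer: 3 7 5

Derivation:
vaddr = 997 = 0b1111100101
  top 2 bits -> l1_idx = 3
  next 3 bits -> l2_idx = 7
  bottom 5 bits -> offset = 5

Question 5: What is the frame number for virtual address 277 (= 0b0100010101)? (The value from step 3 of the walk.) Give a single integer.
vaddr = 277: l1_idx=1, l2_idx=0
L1[1] = 3; L2[3][0] = 16

Answer: 16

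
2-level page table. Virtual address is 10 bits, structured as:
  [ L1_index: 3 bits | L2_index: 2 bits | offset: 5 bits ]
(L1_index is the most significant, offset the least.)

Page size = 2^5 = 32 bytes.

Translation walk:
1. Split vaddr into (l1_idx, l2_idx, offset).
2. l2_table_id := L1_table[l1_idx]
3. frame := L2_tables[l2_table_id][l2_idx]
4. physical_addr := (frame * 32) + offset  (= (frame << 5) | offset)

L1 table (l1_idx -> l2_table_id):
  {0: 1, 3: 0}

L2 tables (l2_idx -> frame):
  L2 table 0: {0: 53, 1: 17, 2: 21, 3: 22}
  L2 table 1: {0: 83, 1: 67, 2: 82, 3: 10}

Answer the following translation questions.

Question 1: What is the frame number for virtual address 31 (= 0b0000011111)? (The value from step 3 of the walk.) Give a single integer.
vaddr = 31: l1_idx=0, l2_idx=0
L1[0] = 1; L2[1][0] = 83

Answer: 83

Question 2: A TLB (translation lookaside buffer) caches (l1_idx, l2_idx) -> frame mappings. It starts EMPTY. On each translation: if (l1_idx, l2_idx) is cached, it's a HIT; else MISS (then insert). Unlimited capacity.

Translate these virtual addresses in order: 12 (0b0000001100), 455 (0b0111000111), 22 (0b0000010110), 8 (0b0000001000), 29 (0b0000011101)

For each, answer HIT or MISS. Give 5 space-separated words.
Answer: MISS MISS HIT HIT HIT

Derivation:
vaddr=12: (0,0) not in TLB -> MISS, insert
vaddr=455: (3,2) not in TLB -> MISS, insert
vaddr=22: (0,0) in TLB -> HIT
vaddr=8: (0,0) in TLB -> HIT
vaddr=29: (0,0) in TLB -> HIT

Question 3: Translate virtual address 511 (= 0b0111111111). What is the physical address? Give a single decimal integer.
Answer: 735

Derivation:
vaddr = 511 = 0b0111111111
Split: l1_idx=3, l2_idx=3, offset=31
L1[3] = 0
L2[0][3] = 22
paddr = 22 * 32 + 31 = 735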